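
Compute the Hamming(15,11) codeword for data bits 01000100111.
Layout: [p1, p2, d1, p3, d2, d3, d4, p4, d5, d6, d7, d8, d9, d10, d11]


Parity bits: p1=1, p2=1, p3=0, p4=0

110010000100111


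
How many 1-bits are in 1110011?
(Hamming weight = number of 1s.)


Counting 1s in 1110011

5


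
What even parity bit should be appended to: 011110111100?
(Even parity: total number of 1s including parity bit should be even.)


Number of 1s in data: 8
Parity bit: 0

0


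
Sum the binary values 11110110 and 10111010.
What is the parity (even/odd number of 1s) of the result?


11110110 = 246
10111010 = 186
Sum = 432 = 110110000
1s count = 4

even parity (4 ones in 110110000)


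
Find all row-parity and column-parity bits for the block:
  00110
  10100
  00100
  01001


Row parities: 0010
Column parities: 11111

Row P: 0010, Col P: 11111, Corner: 1


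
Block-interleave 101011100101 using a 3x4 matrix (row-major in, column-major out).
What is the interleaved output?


Matrix:
  1010
  1110
  0101
Read columns: 110011110001

110011110001


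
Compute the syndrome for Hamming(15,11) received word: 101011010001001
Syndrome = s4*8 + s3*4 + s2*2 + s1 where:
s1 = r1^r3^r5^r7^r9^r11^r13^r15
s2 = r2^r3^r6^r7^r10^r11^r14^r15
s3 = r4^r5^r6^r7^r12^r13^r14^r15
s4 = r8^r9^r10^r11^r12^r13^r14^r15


s1=0, s2=1, s3=0, s4=1

Syndrome = 10 (error at position 10)


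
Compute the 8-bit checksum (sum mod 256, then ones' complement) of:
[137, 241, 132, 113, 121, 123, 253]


Sum = 1120 mod 256 = 96
Complement = 159

159


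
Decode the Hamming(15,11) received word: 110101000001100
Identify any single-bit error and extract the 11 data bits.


Syndrome = 0: no error detected

Data: 00100001100 (no errors)


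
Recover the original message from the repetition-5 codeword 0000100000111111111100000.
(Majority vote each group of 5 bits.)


Groups: 00001, 00000, 11111, 11111, 00000
Majority votes: 00110

00110


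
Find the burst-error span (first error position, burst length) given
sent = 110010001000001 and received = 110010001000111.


XOR: 000000000000110

Burst at position 12, length 2


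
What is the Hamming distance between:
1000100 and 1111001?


XOR: 0111101
Count of 1s: 5

5


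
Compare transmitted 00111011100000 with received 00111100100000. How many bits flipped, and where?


XOR: 00000111000000

3 error(s) at position(s): 5, 6, 7


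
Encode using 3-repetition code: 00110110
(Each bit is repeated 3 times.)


Each bit -> 3 copies

000000111111000111111000


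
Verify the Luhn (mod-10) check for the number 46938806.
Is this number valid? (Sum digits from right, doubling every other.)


Luhn sum = 47
47 mod 10 = 7

Invalid (Luhn sum mod 10 = 7)


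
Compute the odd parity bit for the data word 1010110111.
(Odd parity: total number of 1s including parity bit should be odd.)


Number of 1s in data: 7
Parity bit: 0

0


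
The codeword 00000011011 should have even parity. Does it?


Number of 1s: 4

Yes, parity is correct (4 ones)


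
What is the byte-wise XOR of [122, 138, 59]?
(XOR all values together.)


XOR chain: 122 ^ 138 ^ 59 = 203

203


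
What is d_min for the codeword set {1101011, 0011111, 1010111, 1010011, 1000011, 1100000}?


Comparing all pairs, minimum distance: 1
Can detect 0 errors, correct 0 errors

1


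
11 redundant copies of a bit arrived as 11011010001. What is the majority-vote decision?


Ones: 6 out of 11
Threshold: 6

1 (6/11 voted 1)


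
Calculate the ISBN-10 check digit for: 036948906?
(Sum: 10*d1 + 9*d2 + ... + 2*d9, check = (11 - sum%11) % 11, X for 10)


Weighted sum: 250
250 mod 11 = 8

Check digit: 3


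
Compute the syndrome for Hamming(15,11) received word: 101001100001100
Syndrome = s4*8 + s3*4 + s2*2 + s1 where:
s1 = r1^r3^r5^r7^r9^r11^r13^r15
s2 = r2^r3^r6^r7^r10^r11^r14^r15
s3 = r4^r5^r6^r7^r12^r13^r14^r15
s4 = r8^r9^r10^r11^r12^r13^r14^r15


s1=0, s2=1, s3=0, s4=0

Syndrome = 2 (error at position 2)


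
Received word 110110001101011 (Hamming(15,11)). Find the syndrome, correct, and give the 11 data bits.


Syndrome = 12: error at position 12

Data: 01001100011 (corrected bit 12)


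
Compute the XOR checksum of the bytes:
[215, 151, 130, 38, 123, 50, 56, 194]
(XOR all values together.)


XOR chain: 215 ^ 151 ^ 130 ^ 38 ^ 123 ^ 50 ^ 56 ^ 194 = 87

87


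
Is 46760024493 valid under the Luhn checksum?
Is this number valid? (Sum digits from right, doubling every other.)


Luhn sum = 43
43 mod 10 = 3

Invalid (Luhn sum mod 10 = 3)


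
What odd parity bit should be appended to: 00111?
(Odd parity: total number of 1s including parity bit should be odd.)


Number of 1s in data: 3
Parity bit: 0

0


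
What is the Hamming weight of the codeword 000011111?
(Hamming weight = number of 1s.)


Counting 1s in 000011111

5


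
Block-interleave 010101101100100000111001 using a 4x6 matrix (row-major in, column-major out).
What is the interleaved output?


Matrix:
  010101
  101100
  100000
  111001
Read columns: 011110010101110000001001

011110010101110000001001


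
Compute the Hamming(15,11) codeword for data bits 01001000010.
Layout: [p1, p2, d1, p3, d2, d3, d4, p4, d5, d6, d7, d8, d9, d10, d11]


Parity bits: p1=0, p2=1, p3=0, p4=0

010010001000010


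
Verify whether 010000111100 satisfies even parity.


Number of 1s: 5

No, parity error (5 ones)


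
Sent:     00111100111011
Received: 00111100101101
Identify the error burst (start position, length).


XOR: 00000000010110

Burst at position 9, length 4


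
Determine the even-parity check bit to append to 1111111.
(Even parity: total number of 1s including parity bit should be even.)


Number of 1s in data: 7
Parity bit: 1

1


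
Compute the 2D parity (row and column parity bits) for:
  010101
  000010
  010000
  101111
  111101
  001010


Row parities: 111110
Column parities: 011111

Row P: 111110, Col P: 011111, Corner: 1


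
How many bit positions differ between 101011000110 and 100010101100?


XOR: 001001101010
Count of 1s: 5

5


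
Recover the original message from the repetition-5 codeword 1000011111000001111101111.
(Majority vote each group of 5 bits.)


Groups: 10000, 11111, 00000, 11111, 01111
Majority votes: 01011

01011


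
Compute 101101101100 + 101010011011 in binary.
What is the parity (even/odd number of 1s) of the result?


101101101100 = 2924
101010011011 = 2715
Sum = 5639 = 1011000000111
1s count = 6

even parity (6 ones in 1011000000111)


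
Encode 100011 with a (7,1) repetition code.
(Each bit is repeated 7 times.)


Each bit -> 7 copies

111111100000000000000000000011111111111111


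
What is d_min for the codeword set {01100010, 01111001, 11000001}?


Comparing all pairs, minimum distance: 4
Can detect 3 errors, correct 1 errors

4


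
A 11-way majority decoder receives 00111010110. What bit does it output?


Ones: 6 out of 11
Threshold: 6

1 (6/11 voted 1)


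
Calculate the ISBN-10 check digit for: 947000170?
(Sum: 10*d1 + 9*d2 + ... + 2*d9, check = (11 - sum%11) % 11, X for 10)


Weighted sum: 207
207 mod 11 = 9

Check digit: 2


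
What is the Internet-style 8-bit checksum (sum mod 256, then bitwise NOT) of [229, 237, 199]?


Sum = 665 mod 256 = 153
Complement = 102

102


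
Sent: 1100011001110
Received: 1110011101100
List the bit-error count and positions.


XOR: 0010000100010

3 error(s) at position(s): 2, 7, 11


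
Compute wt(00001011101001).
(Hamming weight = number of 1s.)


Counting 1s in 00001011101001

6


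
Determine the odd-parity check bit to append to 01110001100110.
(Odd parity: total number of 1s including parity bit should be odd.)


Number of 1s in data: 7
Parity bit: 0

0


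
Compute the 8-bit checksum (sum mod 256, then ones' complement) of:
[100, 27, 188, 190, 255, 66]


Sum = 826 mod 256 = 58
Complement = 197

197


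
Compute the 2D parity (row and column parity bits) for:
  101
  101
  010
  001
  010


Row parities: 00111
Column parities: 001

Row P: 00111, Col P: 001, Corner: 1


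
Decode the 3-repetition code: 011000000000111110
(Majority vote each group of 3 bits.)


Groups: 011, 000, 000, 000, 111, 110
Majority votes: 100011

100011


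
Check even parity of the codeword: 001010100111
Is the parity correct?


Number of 1s: 6

Yes, parity is correct (6 ones)


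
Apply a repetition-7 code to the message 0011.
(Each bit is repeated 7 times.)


Each bit -> 7 copies

0000000000000011111111111111


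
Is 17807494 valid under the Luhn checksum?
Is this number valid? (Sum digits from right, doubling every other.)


Luhn sum = 38
38 mod 10 = 8

Invalid (Luhn sum mod 10 = 8)


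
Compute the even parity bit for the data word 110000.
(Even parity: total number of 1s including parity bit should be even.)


Number of 1s in data: 2
Parity bit: 0

0


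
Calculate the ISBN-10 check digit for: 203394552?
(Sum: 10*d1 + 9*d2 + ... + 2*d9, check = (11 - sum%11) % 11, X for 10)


Weighted sum: 178
178 mod 11 = 2

Check digit: 9


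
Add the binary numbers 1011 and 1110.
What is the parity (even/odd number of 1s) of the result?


1011 = 11
1110 = 14
Sum = 25 = 11001
1s count = 3

odd parity (3 ones in 11001)


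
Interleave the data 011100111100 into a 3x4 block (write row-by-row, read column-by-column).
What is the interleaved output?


Matrix:
  0111
  0011
  1100
Read columns: 001101110110

001101110110


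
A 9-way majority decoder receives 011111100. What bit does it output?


Ones: 6 out of 9
Threshold: 5

1 (6/9 voted 1)


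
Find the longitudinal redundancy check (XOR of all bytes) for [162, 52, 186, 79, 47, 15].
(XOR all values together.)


XOR chain: 162 ^ 52 ^ 186 ^ 79 ^ 47 ^ 15 = 67

67


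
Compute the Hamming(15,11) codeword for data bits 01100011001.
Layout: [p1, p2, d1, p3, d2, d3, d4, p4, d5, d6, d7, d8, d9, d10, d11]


Parity bits: p1=1, p2=1, p3=0, p4=1

110011010011001


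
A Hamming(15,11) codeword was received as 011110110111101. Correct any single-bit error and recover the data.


Syndrome = 0: no error detected

Data: 11010111101 (no errors)


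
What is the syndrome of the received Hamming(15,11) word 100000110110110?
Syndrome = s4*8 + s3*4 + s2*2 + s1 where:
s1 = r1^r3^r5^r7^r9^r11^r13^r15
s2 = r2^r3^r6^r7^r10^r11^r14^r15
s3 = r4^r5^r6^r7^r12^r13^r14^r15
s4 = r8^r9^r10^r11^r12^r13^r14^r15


s1=0, s2=0, s3=1, s4=1

Syndrome = 12 (error at position 12)


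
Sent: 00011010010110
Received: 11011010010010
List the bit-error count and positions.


XOR: 11000000000100

3 error(s) at position(s): 0, 1, 11


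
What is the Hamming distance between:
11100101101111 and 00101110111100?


XOR: 11001011010011
Count of 1s: 8

8


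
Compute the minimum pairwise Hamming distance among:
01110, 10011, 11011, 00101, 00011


Comparing all pairs, minimum distance: 1
Can detect 0 errors, correct 0 errors

1


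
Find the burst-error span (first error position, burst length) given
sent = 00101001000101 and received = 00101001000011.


XOR: 00000000000110

Burst at position 11, length 2


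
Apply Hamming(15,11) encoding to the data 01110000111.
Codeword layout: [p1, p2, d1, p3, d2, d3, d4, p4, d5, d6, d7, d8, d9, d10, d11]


Parity bits: p1=0, p2=0, p3=0, p4=1

000011110000111


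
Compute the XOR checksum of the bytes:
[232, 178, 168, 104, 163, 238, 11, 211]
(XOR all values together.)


XOR chain: 232 ^ 178 ^ 168 ^ 104 ^ 163 ^ 238 ^ 11 ^ 211 = 15

15


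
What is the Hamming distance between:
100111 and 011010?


XOR: 111101
Count of 1s: 5

5


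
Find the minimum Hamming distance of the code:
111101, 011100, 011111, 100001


Comparing all pairs, minimum distance: 2
Can detect 1 errors, correct 0 errors

2


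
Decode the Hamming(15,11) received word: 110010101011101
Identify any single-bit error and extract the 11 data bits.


Syndrome = 13: error at position 13

Data: 01011011001 (corrected bit 13)


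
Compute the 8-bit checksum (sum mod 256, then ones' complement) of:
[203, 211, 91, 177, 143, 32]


Sum = 857 mod 256 = 89
Complement = 166

166


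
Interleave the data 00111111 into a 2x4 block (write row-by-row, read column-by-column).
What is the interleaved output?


Matrix:
  0011
  1111
Read columns: 01011111

01011111


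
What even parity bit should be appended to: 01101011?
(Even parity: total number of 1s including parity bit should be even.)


Number of 1s in data: 5
Parity bit: 1

1


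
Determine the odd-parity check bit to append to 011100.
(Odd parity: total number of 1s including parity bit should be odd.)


Number of 1s in data: 3
Parity bit: 0

0


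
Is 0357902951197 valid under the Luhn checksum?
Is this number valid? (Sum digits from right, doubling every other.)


Luhn sum = 60
60 mod 10 = 0

Valid (Luhn sum mod 10 = 0)


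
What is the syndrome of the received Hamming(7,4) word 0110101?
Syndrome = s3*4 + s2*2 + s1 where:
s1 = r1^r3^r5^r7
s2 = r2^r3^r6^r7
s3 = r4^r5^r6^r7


s1=1, s2=1, s3=0

Syndrome = 3 (error at position 3)


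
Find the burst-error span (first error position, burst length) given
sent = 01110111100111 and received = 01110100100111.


XOR: 00000011000000

Burst at position 6, length 2


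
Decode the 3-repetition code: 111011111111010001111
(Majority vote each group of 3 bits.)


Groups: 111, 011, 111, 111, 010, 001, 111
Majority votes: 1111001

1111001


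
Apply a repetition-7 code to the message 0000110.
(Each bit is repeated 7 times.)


Each bit -> 7 copies

0000000000000000000000000000111111111111110000000


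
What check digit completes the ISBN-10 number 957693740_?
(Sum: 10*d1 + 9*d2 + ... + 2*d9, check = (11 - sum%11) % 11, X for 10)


Weighted sum: 342
342 mod 11 = 1

Check digit: X


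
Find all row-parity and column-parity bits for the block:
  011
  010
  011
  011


Row parities: 0100
Column parities: 001

Row P: 0100, Col P: 001, Corner: 1


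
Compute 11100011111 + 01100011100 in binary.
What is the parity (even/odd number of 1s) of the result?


11100011111 = 1823
01100011100 = 796
Sum = 2619 = 101000111011
1s count = 7

odd parity (7 ones in 101000111011)


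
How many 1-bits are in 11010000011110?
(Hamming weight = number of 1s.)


Counting 1s in 11010000011110

7


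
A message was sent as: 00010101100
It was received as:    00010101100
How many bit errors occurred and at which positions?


XOR: 00000000000

0 errors (received matches sent)


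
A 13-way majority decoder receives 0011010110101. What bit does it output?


Ones: 7 out of 13
Threshold: 7

1 (7/13 voted 1)


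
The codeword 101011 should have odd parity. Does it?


Number of 1s: 4

No, parity error (4 ones)


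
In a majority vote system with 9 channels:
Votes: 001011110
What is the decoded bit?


Ones: 5 out of 9
Threshold: 5

1 (5/9 voted 1)


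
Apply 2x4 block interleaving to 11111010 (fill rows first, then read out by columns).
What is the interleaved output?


Matrix:
  1111
  1010
Read columns: 11101110

11101110


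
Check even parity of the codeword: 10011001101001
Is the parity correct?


Number of 1s: 7

No, parity error (7 ones)


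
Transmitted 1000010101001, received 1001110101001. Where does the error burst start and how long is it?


XOR: 0001100000000

Burst at position 3, length 2


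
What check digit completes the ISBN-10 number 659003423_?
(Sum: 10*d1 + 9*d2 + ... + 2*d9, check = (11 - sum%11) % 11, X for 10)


Weighted sum: 220
220 mod 11 = 0

Check digit: 0


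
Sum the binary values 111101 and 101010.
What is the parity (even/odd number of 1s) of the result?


111101 = 61
101010 = 42
Sum = 103 = 1100111
1s count = 5

odd parity (5 ones in 1100111)


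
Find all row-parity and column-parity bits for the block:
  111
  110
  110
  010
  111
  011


Row parities: 100110
Column parities: 001

Row P: 100110, Col P: 001, Corner: 1


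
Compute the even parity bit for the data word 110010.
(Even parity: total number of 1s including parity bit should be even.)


Number of 1s in data: 3
Parity bit: 1

1


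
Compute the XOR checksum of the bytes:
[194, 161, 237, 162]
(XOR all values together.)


XOR chain: 194 ^ 161 ^ 237 ^ 162 = 44

44


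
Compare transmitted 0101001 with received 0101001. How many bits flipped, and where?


XOR: 0000000

0 errors (received matches sent)


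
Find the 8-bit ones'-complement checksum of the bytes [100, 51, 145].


Sum = 296 mod 256 = 40
Complement = 215

215


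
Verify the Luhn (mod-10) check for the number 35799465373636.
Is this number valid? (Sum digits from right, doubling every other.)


Luhn sum = 83
83 mod 10 = 3

Invalid (Luhn sum mod 10 = 3)


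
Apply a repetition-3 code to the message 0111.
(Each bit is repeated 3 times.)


Each bit -> 3 copies

000111111111


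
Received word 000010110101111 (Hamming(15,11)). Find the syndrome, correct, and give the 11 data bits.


Syndrome = 0: no error detected

Data: 01010101111 (no errors)


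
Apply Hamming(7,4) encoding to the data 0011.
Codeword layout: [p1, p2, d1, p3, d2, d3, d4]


Parity bits: p1=1, p2=0, p3=0

1000011


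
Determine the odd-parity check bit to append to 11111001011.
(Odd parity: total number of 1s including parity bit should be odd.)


Number of 1s in data: 8
Parity bit: 1

1


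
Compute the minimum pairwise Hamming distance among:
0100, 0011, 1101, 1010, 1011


Comparing all pairs, minimum distance: 1
Can detect 0 errors, correct 0 errors

1


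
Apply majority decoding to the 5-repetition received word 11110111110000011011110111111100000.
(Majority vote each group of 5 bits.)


Groups: 11110, 11111, 00000, 11011, 11011, 11111, 00000
Majority votes: 1101110

1101110


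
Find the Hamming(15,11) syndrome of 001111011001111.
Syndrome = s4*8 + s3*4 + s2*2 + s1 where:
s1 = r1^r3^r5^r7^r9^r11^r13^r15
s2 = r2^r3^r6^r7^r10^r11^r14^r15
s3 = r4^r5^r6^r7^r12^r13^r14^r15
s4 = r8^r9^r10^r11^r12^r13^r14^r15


s1=1, s2=0, s3=1, s4=0

Syndrome = 5 (error at position 5)


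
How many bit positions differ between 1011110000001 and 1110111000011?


XOR: 0101001000010
Count of 1s: 4

4


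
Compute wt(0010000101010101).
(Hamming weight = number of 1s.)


Counting 1s in 0010000101010101

6


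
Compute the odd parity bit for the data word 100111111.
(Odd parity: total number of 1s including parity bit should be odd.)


Number of 1s in data: 7
Parity bit: 0

0


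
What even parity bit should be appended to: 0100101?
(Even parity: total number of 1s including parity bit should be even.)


Number of 1s in data: 3
Parity bit: 1

1


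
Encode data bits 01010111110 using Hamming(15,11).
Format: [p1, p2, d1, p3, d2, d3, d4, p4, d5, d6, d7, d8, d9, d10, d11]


Parity bits: p1=0, p2=0, p3=1, p4=1

000110110111110


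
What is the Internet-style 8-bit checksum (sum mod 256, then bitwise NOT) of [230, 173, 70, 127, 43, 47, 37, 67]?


Sum = 794 mod 256 = 26
Complement = 229

229


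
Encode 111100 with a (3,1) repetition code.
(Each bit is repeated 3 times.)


Each bit -> 3 copies

111111111111000000


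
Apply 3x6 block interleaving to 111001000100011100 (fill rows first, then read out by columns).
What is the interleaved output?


Matrix:
  111001
  000100
  011100
Read columns: 100101101011000100

100101101011000100


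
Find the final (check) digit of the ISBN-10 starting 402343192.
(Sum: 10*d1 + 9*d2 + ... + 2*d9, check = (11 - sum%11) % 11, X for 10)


Weighted sum: 151
151 mod 11 = 8

Check digit: 3


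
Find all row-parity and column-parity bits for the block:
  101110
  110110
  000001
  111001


Row parities: 0010
Column parities: 100000

Row P: 0010, Col P: 100000, Corner: 1


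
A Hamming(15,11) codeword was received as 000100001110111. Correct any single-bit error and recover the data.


Syndrome = 0: no error detected

Data: 00001110111 (no errors)


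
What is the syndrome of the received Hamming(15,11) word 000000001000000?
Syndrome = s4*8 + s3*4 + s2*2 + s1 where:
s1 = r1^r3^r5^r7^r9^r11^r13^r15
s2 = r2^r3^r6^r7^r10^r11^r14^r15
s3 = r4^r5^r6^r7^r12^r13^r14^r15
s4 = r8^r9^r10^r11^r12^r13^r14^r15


s1=1, s2=0, s3=0, s4=1

Syndrome = 9 (error at position 9)


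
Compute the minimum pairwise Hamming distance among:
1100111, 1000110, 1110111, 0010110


Comparing all pairs, minimum distance: 1
Can detect 0 errors, correct 0 errors

1


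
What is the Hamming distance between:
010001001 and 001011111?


XOR: 011010110
Count of 1s: 5

5


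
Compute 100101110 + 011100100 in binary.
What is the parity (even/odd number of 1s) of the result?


100101110 = 302
011100100 = 228
Sum = 530 = 1000010010
1s count = 3

odd parity (3 ones in 1000010010)


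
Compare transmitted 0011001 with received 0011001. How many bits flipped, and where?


XOR: 0000000

0 errors (received matches sent)


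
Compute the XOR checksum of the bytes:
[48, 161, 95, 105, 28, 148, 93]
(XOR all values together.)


XOR chain: 48 ^ 161 ^ 95 ^ 105 ^ 28 ^ 148 ^ 93 = 114

114


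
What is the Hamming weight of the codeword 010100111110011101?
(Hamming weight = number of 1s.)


Counting 1s in 010100111110011101

11


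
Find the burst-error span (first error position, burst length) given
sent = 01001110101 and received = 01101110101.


XOR: 00100000000

Burst at position 2, length 1


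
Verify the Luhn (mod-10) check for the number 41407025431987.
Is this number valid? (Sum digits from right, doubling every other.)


Luhn sum = 67
67 mod 10 = 7

Invalid (Luhn sum mod 10 = 7)


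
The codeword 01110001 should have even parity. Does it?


Number of 1s: 4

Yes, parity is correct (4 ones)


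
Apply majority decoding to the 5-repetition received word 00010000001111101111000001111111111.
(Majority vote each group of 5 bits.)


Groups: 00010, 00000, 11111, 01111, 00000, 11111, 11111
Majority votes: 0011011

0011011


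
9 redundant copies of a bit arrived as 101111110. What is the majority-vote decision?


Ones: 7 out of 9
Threshold: 5

1 (7/9 voted 1)


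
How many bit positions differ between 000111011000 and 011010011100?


XOR: 011101000100
Count of 1s: 5

5


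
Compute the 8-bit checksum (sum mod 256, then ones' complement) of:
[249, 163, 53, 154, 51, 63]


Sum = 733 mod 256 = 221
Complement = 34

34


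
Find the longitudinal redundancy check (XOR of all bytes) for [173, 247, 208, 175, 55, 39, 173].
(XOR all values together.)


XOR chain: 173 ^ 247 ^ 208 ^ 175 ^ 55 ^ 39 ^ 173 = 152

152


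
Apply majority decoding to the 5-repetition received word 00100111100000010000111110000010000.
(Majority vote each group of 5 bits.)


Groups: 00100, 11110, 00000, 10000, 11111, 00000, 10000
Majority votes: 0100100

0100100


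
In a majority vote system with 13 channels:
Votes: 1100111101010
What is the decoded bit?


Ones: 8 out of 13
Threshold: 7

1 (8/13 voted 1)


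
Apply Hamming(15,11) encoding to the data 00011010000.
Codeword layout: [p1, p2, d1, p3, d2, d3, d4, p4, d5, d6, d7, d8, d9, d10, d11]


Parity bits: p1=1, p2=0, p3=1, p4=0

100100101010000


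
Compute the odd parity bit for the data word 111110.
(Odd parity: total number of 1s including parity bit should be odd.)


Number of 1s in data: 5
Parity bit: 0

0


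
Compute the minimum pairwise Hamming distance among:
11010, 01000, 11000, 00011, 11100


Comparing all pairs, minimum distance: 1
Can detect 0 errors, correct 0 errors

1


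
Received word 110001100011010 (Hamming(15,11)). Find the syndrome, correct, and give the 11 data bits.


Syndrome = 11: error at position 11

Data: 00110001010 (corrected bit 11)


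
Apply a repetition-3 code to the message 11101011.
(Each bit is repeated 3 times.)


Each bit -> 3 copies

111111111000111000111111


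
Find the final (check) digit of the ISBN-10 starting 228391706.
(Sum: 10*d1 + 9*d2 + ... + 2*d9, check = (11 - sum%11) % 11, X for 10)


Weighted sum: 222
222 mod 11 = 2

Check digit: 9


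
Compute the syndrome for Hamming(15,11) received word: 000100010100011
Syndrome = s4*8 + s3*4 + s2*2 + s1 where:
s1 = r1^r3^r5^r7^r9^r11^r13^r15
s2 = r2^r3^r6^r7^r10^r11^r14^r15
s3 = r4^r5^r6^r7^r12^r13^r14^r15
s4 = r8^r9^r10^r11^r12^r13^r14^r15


s1=1, s2=1, s3=1, s4=0

Syndrome = 7 (error at position 7)


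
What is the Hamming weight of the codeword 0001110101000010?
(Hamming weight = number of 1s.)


Counting 1s in 0001110101000010

6


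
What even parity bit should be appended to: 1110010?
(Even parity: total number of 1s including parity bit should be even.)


Number of 1s in data: 4
Parity bit: 0

0


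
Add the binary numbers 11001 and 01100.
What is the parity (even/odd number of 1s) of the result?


11001 = 25
01100 = 12
Sum = 37 = 100101
1s count = 3

odd parity (3 ones in 100101)


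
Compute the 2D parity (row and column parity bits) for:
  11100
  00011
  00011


Row parities: 100
Column parities: 11100

Row P: 100, Col P: 11100, Corner: 1


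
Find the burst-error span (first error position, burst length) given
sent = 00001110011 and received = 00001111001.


XOR: 00000001010

Burst at position 7, length 3


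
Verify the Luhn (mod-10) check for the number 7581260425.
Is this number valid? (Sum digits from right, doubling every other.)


Luhn sum = 41
41 mod 10 = 1

Invalid (Luhn sum mod 10 = 1)


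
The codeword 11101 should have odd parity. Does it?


Number of 1s: 4

No, parity error (4 ones)


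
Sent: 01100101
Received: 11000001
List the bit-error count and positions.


XOR: 10100100

3 error(s) at position(s): 0, 2, 5


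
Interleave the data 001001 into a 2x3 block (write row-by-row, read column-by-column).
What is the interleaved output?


Matrix:
  001
  001
Read columns: 000011

000011


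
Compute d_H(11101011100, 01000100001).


XOR: 10101111101
Count of 1s: 8

8


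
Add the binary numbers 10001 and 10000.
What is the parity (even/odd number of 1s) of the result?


10001 = 17
10000 = 16
Sum = 33 = 100001
1s count = 2

even parity (2 ones in 100001)


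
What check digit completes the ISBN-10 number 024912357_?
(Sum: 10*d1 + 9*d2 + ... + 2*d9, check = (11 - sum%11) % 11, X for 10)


Weighted sum: 170
170 mod 11 = 5

Check digit: 6


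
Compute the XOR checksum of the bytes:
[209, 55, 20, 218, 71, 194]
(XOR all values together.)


XOR chain: 209 ^ 55 ^ 20 ^ 218 ^ 71 ^ 194 = 173

173


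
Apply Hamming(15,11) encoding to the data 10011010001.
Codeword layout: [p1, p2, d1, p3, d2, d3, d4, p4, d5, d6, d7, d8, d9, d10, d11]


Parity bits: p1=1, p2=0, p3=0, p4=1

101000111010001


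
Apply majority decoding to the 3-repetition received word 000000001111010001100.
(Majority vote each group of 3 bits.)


Groups: 000, 000, 001, 111, 010, 001, 100
Majority votes: 0001000

0001000


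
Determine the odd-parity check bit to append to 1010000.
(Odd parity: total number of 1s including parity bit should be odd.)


Number of 1s in data: 2
Parity bit: 1

1


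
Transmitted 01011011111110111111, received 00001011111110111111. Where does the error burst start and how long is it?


XOR: 01010000000000000000

Burst at position 1, length 3


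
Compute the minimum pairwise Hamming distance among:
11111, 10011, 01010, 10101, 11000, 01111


Comparing all pairs, minimum distance: 1
Can detect 0 errors, correct 0 errors

1


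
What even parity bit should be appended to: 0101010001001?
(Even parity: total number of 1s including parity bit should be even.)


Number of 1s in data: 5
Parity bit: 1

1


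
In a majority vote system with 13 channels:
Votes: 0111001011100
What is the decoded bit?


Ones: 7 out of 13
Threshold: 7

1 (7/13 voted 1)


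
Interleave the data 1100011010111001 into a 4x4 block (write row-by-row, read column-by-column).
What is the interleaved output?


Matrix:
  1100
  0110
  1011
  1001
Read columns: 1011110001100011

1011110001100011


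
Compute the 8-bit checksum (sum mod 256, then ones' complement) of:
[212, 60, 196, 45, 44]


Sum = 557 mod 256 = 45
Complement = 210

210


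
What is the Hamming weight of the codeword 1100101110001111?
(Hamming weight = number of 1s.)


Counting 1s in 1100101110001111

10


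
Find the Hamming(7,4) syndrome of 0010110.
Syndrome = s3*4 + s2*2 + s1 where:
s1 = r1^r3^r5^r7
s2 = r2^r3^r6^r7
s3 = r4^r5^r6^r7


s1=0, s2=0, s3=0

Syndrome = 0 (no error)


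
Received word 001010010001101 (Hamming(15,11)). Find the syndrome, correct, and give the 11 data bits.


Syndrome = 0: no error detected

Data: 11000001101 (no errors)


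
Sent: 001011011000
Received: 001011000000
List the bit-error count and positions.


XOR: 000000011000

2 error(s) at position(s): 7, 8


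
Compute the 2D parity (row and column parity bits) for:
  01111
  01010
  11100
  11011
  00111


Row parities: 00101
Column parities: 00101

Row P: 00101, Col P: 00101, Corner: 0


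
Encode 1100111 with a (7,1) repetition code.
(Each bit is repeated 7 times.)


Each bit -> 7 copies

1111111111111100000000000000111111111111111111111


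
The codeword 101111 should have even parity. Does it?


Number of 1s: 5

No, parity error (5 ones)


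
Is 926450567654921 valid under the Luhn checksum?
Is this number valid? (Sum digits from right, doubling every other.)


Luhn sum = 77
77 mod 10 = 7

Invalid (Luhn sum mod 10 = 7)


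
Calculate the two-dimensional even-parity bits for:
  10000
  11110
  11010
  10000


Row parities: 1011
Column parities: 00100

Row P: 1011, Col P: 00100, Corner: 1


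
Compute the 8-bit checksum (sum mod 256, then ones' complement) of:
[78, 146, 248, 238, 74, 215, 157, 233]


Sum = 1389 mod 256 = 109
Complement = 146

146


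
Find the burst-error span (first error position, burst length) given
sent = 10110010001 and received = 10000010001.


XOR: 00110000000

Burst at position 2, length 2


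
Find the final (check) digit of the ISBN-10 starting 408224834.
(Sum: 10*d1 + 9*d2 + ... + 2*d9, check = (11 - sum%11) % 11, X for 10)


Weighted sum: 199
199 mod 11 = 1

Check digit: X


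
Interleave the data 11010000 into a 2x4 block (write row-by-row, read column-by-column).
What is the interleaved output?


Matrix:
  1101
  0000
Read columns: 10100010

10100010


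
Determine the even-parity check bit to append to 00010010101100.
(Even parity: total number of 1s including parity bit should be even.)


Number of 1s in data: 5
Parity bit: 1

1


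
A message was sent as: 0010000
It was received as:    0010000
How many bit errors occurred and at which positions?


XOR: 0000000

0 errors (received matches sent)


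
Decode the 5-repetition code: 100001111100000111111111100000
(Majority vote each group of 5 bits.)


Groups: 10000, 11111, 00000, 11111, 11111, 00000
Majority votes: 010110

010110


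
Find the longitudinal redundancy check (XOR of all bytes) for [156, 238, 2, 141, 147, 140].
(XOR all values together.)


XOR chain: 156 ^ 238 ^ 2 ^ 141 ^ 147 ^ 140 = 226

226


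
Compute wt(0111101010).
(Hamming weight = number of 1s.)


Counting 1s in 0111101010

6


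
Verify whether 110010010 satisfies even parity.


Number of 1s: 4

Yes, parity is correct (4 ones)


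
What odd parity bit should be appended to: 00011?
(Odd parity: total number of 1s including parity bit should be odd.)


Number of 1s in data: 2
Parity bit: 1

1


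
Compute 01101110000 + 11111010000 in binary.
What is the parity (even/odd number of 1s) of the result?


01101110000 = 880
11111010000 = 2000
Sum = 2880 = 101101000000
1s count = 4

even parity (4 ones in 101101000000)


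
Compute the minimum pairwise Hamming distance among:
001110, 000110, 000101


Comparing all pairs, minimum distance: 1
Can detect 0 errors, correct 0 errors

1


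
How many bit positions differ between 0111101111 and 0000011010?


XOR: 0111110101
Count of 1s: 7

7


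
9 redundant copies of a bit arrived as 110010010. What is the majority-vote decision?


Ones: 4 out of 9
Threshold: 5

0 (4/9 voted 1)


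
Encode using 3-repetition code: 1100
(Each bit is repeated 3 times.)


Each bit -> 3 copies

111111000000


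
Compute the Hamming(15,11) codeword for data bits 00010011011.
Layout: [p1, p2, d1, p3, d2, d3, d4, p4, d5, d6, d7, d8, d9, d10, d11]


Parity bits: p1=1, p2=0, p3=0, p4=0

100000100011011


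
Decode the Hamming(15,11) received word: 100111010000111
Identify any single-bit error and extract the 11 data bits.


Syndrome = 2: error at position 2

Data: 01100000111 (corrected bit 2)


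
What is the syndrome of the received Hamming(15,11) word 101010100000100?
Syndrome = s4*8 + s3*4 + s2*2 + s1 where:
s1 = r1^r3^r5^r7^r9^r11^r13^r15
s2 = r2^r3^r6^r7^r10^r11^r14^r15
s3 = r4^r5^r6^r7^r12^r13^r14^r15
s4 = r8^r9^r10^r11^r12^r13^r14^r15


s1=1, s2=0, s3=1, s4=1

Syndrome = 13 (error at position 13)


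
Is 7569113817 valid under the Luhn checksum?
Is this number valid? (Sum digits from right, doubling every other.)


Luhn sum = 48
48 mod 10 = 8

Invalid (Luhn sum mod 10 = 8)


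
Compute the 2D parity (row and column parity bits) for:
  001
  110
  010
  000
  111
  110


Row parities: 101010
Column parities: 100

Row P: 101010, Col P: 100, Corner: 1


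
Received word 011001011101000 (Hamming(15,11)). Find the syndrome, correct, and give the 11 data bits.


Syndrome = 0: no error detected

Data: 10101101000 (no errors)


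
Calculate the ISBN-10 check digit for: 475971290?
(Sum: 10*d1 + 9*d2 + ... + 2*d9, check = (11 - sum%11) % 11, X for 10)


Weighted sum: 288
288 mod 11 = 2

Check digit: 9


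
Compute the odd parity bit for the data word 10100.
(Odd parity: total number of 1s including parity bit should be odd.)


Number of 1s in data: 2
Parity bit: 1

1


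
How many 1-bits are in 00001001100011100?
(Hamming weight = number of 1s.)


Counting 1s in 00001001100011100

6


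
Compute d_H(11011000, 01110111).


XOR: 10101111
Count of 1s: 6

6


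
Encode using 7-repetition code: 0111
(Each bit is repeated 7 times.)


Each bit -> 7 copies

0000000111111111111111111111


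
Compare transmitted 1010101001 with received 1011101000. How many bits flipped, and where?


XOR: 0001000001

2 error(s) at position(s): 3, 9


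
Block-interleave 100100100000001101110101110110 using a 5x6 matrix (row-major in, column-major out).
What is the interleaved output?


Matrix:
  100100
  100000
  001101
  110101
  110110
Read columns: 110110001100100101110000100110

110110001100100101110000100110


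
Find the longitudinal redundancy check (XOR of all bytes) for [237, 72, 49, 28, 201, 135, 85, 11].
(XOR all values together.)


XOR chain: 237 ^ 72 ^ 49 ^ 28 ^ 201 ^ 135 ^ 85 ^ 11 = 152

152


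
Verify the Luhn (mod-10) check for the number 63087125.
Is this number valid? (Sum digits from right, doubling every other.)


Luhn sum = 29
29 mod 10 = 9

Invalid (Luhn sum mod 10 = 9)


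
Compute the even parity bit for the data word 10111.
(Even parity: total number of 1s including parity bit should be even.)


Number of 1s in data: 4
Parity bit: 0

0


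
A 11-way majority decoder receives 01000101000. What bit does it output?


Ones: 3 out of 11
Threshold: 6

0 (3/11 voted 1)


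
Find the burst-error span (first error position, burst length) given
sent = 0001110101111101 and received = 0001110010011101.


XOR: 0000000111100000

Burst at position 7, length 4


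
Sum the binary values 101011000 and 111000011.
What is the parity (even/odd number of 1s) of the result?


101011000 = 344
111000011 = 451
Sum = 795 = 1100011011
1s count = 6

even parity (6 ones in 1100011011)


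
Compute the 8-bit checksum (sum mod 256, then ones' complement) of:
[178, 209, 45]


Sum = 432 mod 256 = 176
Complement = 79

79


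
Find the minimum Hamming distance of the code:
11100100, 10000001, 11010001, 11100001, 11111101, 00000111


Comparing all pairs, minimum distance: 2
Can detect 1 errors, correct 0 errors

2


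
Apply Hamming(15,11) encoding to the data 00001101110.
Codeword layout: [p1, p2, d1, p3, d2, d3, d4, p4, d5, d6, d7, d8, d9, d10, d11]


Parity bits: p1=0, p2=0, p3=1, p4=1

000100011101110


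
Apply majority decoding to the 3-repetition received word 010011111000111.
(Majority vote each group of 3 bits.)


Groups: 010, 011, 111, 000, 111
Majority votes: 01101

01101


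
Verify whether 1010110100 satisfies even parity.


Number of 1s: 5

No, parity error (5 ones)


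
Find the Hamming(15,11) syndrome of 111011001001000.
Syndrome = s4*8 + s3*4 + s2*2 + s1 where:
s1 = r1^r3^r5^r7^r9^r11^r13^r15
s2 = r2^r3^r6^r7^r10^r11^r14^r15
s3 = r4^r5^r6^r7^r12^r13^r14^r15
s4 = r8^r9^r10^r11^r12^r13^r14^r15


s1=0, s2=1, s3=1, s4=0

Syndrome = 6 (error at position 6)


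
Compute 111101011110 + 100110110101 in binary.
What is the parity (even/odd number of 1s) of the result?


111101011110 = 3934
100110110101 = 2485
Sum = 6419 = 1100100010011
1s count = 6

even parity (6 ones in 1100100010011)


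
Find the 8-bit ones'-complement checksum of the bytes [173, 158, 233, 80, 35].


Sum = 679 mod 256 = 167
Complement = 88

88


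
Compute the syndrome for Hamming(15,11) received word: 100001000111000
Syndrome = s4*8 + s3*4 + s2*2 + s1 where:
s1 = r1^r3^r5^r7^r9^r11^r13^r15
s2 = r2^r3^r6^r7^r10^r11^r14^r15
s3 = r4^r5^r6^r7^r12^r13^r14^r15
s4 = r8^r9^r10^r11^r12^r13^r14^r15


s1=0, s2=1, s3=0, s4=1

Syndrome = 10 (error at position 10)


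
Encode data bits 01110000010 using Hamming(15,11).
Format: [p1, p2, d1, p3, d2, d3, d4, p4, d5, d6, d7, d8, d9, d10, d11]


Parity bits: p1=0, p2=1, p3=0, p4=1

010011110000010


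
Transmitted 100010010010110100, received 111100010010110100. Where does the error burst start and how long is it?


XOR: 011110000000000000

Burst at position 1, length 4


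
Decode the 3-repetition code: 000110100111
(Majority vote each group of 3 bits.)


Groups: 000, 110, 100, 111
Majority votes: 0101

0101


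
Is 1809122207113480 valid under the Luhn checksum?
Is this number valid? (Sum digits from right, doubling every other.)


Luhn sum = 56
56 mod 10 = 6

Invalid (Luhn sum mod 10 = 6)


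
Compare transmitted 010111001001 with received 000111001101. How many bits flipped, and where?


XOR: 010000000100

2 error(s) at position(s): 1, 9


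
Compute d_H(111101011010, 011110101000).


XOR: 100011110010
Count of 1s: 6

6


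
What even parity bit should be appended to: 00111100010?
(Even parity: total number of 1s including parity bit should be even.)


Number of 1s in data: 5
Parity bit: 1

1


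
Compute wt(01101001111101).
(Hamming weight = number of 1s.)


Counting 1s in 01101001111101

9


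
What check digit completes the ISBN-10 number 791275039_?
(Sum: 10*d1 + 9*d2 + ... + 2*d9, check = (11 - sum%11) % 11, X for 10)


Weighted sum: 267
267 mod 11 = 3

Check digit: 8


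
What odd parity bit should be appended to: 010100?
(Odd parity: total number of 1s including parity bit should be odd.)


Number of 1s in data: 2
Parity bit: 1

1


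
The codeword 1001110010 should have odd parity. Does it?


Number of 1s: 5

Yes, parity is correct (5 ones)
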